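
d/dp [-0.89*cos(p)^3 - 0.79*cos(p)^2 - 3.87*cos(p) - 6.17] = (2.67*cos(p)^2 + 1.58*cos(p) + 3.87)*sin(p)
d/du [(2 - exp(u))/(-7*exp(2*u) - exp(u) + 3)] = (-(exp(u) - 2)*(14*exp(u) + 1) + 7*exp(2*u) + exp(u) - 3)*exp(u)/(7*exp(2*u) + exp(u) - 3)^2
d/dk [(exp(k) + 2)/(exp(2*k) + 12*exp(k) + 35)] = (-2*(exp(k) + 2)*(exp(k) + 6) + exp(2*k) + 12*exp(k) + 35)*exp(k)/(exp(2*k) + 12*exp(k) + 35)^2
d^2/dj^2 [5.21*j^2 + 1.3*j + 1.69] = 10.4200000000000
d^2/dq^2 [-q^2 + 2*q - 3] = -2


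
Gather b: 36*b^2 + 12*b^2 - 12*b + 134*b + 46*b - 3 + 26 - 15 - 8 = 48*b^2 + 168*b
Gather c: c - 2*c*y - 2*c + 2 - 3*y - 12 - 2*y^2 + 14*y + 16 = c*(-2*y - 1) - 2*y^2 + 11*y + 6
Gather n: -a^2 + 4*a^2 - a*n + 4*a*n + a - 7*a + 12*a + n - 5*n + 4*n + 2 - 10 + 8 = 3*a^2 + 3*a*n + 6*a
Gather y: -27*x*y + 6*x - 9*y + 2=6*x + y*(-27*x - 9) + 2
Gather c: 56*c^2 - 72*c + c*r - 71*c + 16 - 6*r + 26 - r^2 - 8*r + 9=56*c^2 + c*(r - 143) - r^2 - 14*r + 51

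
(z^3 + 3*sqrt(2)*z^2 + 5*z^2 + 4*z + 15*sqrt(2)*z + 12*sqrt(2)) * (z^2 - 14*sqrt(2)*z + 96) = z^5 - 11*sqrt(2)*z^4 + 5*z^4 - 55*sqrt(2)*z^3 + 16*z^3 + 60*z^2 + 244*sqrt(2)*z^2 + 48*z + 1440*sqrt(2)*z + 1152*sqrt(2)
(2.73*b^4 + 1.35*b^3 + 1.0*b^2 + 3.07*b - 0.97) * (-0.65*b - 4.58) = -1.7745*b^5 - 13.3809*b^4 - 6.833*b^3 - 6.5755*b^2 - 13.4301*b + 4.4426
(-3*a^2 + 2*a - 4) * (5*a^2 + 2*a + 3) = -15*a^4 + 4*a^3 - 25*a^2 - 2*a - 12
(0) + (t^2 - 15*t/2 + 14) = t^2 - 15*t/2 + 14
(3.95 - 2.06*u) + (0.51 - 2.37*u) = 4.46 - 4.43*u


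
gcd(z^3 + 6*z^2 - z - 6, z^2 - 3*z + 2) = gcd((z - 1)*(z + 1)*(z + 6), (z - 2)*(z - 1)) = z - 1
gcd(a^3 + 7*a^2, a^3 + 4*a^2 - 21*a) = a^2 + 7*a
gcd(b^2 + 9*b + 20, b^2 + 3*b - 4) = b + 4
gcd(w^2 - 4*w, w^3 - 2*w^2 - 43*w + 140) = w - 4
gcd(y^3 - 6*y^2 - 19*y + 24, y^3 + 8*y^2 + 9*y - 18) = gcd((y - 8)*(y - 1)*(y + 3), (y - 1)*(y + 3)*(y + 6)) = y^2 + 2*y - 3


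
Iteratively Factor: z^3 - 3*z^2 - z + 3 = (z + 1)*(z^2 - 4*z + 3) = (z - 1)*(z + 1)*(z - 3)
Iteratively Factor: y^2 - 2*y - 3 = (y + 1)*(y - 3)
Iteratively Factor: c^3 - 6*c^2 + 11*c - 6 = (c - 3)*(c^2 - 3*c + 2) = (c - 3)*(c - 1)*(c - 2)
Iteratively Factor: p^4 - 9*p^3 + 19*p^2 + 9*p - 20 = (p - 4)*(p^3 - 5*p^2 - p + 5) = (p - 5)*(p - 4)*(p^2 - 1) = (p - 5)*(p - 4)*(p + 1)*(p - 1)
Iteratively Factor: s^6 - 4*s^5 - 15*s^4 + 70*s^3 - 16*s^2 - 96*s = (s + 1)*(s^5 - 5*s^4 - 10*s^3 + 80*s^2 - 96*s) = (s - 3)*(s + 1)*(s^4 - 2*s^3 - 16*s^2 + 32*s) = (s - 3)*(s - 2)*(s + 1)*(s^3 - 16*s) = (s - 3)*(s - 2)*(s + 1)*(s + 4)*(s^2 - 4*s) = (s - 4)*(s - 3)*(s - 2)*(s + 1)*(s + 4)*(s)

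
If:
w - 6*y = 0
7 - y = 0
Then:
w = 42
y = 7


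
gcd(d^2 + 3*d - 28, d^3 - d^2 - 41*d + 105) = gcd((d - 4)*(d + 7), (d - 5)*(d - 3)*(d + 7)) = d + 7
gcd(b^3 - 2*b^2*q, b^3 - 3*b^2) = b^2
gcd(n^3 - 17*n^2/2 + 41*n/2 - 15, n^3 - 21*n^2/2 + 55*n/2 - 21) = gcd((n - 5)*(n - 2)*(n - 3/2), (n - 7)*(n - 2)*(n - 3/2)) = n^2 - 7*n/2 + 3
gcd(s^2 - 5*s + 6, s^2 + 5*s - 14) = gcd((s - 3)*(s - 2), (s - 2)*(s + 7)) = s - 2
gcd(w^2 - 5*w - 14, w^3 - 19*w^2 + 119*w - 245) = w - 7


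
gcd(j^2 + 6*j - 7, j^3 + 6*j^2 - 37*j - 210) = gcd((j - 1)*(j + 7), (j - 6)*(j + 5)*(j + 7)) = j + 7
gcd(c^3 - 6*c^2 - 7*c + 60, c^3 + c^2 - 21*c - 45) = c^2 - 2*c - 15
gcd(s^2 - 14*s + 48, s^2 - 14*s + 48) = s^2 - 14*s + 48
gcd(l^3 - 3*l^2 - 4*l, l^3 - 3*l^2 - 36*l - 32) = l + 1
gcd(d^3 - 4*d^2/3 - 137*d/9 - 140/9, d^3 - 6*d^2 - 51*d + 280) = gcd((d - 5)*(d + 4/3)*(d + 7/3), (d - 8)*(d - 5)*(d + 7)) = d - 5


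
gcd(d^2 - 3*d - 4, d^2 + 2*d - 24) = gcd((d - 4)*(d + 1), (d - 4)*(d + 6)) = d - 4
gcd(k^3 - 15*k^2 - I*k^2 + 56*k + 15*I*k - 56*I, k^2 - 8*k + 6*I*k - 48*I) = k - 8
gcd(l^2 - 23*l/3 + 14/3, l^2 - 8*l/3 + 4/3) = l - 2/3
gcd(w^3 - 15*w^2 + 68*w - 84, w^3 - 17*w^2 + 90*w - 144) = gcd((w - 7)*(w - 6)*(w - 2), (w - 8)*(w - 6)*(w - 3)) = w - 6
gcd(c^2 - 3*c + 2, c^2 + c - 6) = c - 2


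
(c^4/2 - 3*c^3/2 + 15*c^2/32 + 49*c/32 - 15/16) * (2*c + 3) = c^5 - 3*c^4/2 - 57*c^3/16 + 143*c^2/32 + 87*c/32 - 45/16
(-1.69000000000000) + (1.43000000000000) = -0.260000000000000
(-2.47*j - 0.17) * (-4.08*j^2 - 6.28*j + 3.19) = 10.0776*j^3 + 16.2052*j^2 - 6.8117*j - 0.5423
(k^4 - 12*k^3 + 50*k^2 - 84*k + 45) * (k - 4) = k^5 - 16*k^4 + 98*k^3 - 284*k^2 + 381*k - 180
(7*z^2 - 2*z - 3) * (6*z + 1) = 42*z^3 - 5*z^2 - 20*z - 3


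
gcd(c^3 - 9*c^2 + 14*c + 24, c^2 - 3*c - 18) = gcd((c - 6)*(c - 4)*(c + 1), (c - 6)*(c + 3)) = c - 6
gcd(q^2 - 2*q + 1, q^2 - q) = q - 1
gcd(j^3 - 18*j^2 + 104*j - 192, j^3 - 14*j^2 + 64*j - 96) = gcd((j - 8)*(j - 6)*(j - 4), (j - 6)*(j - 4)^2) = j^2 - 10*j + 24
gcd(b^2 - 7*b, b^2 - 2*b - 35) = b - 7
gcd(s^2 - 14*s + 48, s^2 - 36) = s - 6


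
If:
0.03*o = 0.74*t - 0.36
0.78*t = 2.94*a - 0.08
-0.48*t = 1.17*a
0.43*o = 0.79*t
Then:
No Solution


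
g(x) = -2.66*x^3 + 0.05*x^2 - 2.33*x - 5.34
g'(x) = -7.98*x^2 + 0.1*x - 2.33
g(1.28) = -13.82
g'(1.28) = -15.28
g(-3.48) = 115.48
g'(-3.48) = -99.32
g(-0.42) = -4.16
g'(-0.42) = -3.78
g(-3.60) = 127.80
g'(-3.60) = -106.11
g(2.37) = -45.99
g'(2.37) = -46.92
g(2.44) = -49.37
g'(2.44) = -49.60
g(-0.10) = -5.10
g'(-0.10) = -2.42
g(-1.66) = 10.83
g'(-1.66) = -24.49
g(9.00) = -1961.40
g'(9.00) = -647.81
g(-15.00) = 9018.36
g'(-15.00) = -1799.33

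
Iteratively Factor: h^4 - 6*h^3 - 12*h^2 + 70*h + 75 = (h + 3)*(h^3 - 9*h^2 + 15*h + 25) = (h - 5)*(h + 3)*(h^2 - 4*h - 5) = (h - 5)^2*(h + 3)*(h + 1)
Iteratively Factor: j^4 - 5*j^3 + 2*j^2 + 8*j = (j - 4)*(j^3 - j^2 - 2*j) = (j - 4)*(j - 2)*(j^2 + j) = (j - 4)*(j - 2)*(j + 1)*(j)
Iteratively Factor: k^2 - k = (k)*(k - 1)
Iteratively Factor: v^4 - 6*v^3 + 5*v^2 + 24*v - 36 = (v - 2)*(v^3 - 4*v^2 - 3*v + 18) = (v - 3)*(v - 2)*(v^2 - v - 6) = (v - 3)^2*(v - 2)*(v + 2)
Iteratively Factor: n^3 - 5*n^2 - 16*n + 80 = (n - 5)*(n^2 - 16) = (n - 5)*(n - 4)*(n + 4)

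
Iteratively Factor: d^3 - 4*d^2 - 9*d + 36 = (d + 3)*(d^2 - 7*d + 12) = (d - 3)*(d + 3)*(d - 4)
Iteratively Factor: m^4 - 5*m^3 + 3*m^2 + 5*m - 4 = (m - 1)*(m^3 - 4*m^2 - m + 4) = (m - 1)^2*(m^2 - 3*m - 4) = (m - 1)^2*(m + 1)*(m - 4)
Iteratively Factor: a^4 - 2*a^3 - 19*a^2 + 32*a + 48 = (a - 4)*(a^3 + 2*a^2 - 11*a - 12) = (a - 4)*(a + 4)*(a^2 - 2*a - 3) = (a - 4)*(a - 3)*(a + 4)*(a + 1)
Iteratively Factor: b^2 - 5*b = (b - 5)*(b)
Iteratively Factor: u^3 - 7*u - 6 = (u + 2)*(u^2 - 2*u - 3) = (u - 3)*(u + 2)*(u + 1)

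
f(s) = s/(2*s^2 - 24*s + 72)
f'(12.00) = -0.04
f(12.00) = 0.17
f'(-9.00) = 0.00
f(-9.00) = -0.02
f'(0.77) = 0.02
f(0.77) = 0.01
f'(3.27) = 0.23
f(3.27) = 0.22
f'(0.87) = 0.03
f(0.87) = 0.02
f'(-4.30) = 0.00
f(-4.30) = -0.02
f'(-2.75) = 0.00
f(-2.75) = -0.02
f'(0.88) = 0.03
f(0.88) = 0.02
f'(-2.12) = 0.00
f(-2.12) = -0.02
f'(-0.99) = 0.01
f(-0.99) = -0.01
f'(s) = s*(24 - 4*s)/(2*s^2 - 24*s + 72)^2 + 1/(2*s^2 - 24*s + 72)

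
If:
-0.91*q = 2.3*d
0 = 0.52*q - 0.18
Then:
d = -0.14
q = 0.35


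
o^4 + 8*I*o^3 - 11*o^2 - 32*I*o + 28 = (o - 2)*(o + 2)*(o + I)*(o + 7*I)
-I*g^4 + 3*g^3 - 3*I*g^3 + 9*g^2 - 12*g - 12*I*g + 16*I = (g + 4)*(g - I)*(g + 4*I)*(-I*g + I)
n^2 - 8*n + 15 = (n - 5)*(n - 3)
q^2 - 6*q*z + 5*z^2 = (q - 5*z)*(q - z)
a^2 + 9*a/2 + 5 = (a + 2)*(a + 5/2)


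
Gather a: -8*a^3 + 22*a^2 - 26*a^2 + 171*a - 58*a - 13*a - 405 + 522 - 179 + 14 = -8*a^3 - 4*a^2 + 100*a - 48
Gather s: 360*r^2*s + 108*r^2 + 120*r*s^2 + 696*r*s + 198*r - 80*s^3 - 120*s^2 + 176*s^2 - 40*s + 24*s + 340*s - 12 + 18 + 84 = 108*r^2 + 198*r - 80*s^3 + s^2*(120*r + 56) + s*(360*r^2 + 696*r + 324) + 90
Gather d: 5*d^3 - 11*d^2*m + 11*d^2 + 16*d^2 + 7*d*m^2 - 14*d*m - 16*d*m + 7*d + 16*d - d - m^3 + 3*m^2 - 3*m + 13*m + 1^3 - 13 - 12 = 5*d^3 + d^2*(27 - 11*m) + d*(7*m^2 - 30*m + 22) - m^3 + 3*m^2 + 10*m - 24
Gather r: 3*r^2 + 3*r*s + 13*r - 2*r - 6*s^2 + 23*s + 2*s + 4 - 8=3*r^2 + r*(3*s + 11) - 6*s^2 + 25*s - 4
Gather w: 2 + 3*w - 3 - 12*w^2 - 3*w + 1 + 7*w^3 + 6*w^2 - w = 7*w^3 - 6*w^2 - w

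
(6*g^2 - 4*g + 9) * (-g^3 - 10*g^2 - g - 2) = -6*g^5 - 56*g^4 + 25*g^3 - 98*g^2 - g - 18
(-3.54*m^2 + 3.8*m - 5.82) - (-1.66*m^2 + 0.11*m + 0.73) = -1.88*m^2 + 3.69*m - 6.55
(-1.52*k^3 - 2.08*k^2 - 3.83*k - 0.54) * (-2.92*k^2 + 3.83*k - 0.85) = 4.4384*k^5 + 0.252*k^4 + 4.5092*k^3 - 11.3241*k^2 + 1.1873*k + 0.459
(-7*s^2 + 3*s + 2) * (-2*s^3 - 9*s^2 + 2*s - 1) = 14*s^5 + 57*s^4 - 45*s^3 - 5*s^2 + s - 2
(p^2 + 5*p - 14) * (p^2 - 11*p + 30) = p^4 - 6*p^3 - 39*p^2 + 304*p - 420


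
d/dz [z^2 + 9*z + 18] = 2*z + 9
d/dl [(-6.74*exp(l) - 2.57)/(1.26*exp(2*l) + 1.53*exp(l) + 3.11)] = (8.4924*exp(2*l) + 6.4764*exp(l) - 17.0293)*exp(l)/(1.5876*exp(4*l) + 3.8556*exp(3*l) + 10.1781*exp(2*l) + 9.5166*exp(l) + 9.6721)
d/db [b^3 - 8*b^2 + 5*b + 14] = 3*b^2 - 16*b + 5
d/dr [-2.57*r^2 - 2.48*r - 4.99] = -5.14*r - 2.48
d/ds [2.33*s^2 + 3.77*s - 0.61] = 4.66*s + 3.77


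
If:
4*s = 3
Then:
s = 3/4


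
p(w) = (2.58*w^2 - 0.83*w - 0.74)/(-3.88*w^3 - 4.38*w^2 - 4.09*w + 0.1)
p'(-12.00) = 0.01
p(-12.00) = 0.06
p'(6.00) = 0.01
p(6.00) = -0.09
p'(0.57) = -0.73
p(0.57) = 0.09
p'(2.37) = 0.01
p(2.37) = -0.14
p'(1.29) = -0.08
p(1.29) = -0.12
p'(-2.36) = 0.21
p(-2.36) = 0.43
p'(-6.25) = 0.02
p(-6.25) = 0.13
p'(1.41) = -0.06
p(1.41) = -0.13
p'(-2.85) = 0.15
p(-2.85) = 0.34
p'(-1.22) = 0.13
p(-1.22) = 0.73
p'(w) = (5.16*w - 0.83)/(-3.88*w^3 - 4.38*w^2 - 4.09*w + 0.1) + (2.58*w^2 - 0.83*w - 0.74)*(11.64*w^2 + 8.76*w + 4.09)/(-3.88*w^3 - 4.38*w^2 - 4.09*w + 0.1)^2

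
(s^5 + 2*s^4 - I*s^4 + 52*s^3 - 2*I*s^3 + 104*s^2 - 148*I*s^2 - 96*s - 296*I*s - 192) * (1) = s^5 + 2*s^4 - I*s^4 + 52*s^3 - 2*I*s^3 + 104*s^2 - 148*I*s^2 - 96*s - 296*I*s - 192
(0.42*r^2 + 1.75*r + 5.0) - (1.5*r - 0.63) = 0.42*r^2 + 0.25*r + 5.63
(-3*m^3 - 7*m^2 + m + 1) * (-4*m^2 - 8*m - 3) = 12*m^5 + 52*m^4 + 61*m^3 + 9*m^2 - 11*m - 3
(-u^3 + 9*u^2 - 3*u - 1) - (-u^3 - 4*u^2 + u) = 13*u^2 - 4*u - 1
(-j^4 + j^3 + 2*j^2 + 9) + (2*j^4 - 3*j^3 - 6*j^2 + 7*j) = j^4 - 2*j^3 - 4*j^2 + 7*j + 9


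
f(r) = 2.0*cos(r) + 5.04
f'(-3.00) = 0.28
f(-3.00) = 3.06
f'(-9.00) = 0.82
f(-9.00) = 3.22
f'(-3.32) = -0.35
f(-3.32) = 3.07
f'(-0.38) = 0.74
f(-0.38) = 6.90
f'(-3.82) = -1.26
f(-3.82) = 3.48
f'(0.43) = -0.83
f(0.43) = 6.86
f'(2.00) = -1.82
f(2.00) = 4.21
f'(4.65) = 2.00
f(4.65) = 4.92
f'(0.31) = -0.61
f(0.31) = 6.94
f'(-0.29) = 0.57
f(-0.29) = 6.96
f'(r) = -2.0*sin(r)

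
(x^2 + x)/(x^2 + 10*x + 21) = x*(x + 1)/(x^2 + 10*x + 21)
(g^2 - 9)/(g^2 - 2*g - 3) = (g + 3)/(g + 1)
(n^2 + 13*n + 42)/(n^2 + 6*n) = (n + 7)/n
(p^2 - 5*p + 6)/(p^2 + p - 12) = (p - 2)/(p + 4)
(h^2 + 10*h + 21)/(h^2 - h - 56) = (h + 3)/(h - 8)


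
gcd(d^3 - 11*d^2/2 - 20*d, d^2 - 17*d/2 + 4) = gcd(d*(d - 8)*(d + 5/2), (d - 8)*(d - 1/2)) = d - 8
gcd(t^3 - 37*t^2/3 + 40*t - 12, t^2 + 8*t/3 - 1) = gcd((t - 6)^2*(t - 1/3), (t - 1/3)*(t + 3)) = t - 1/3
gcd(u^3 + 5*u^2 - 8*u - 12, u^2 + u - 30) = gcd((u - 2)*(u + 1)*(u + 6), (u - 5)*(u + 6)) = u + 6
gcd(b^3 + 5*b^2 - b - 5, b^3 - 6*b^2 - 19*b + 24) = b - 1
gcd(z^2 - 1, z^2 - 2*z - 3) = z + 1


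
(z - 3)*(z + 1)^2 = z^3 - z^2 - 5*z - 3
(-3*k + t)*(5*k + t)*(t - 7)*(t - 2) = -15*k^2*t^2 + 135*k^2*t - 210*k^2 + 2*k*t^3 - 18*k*t^2 + 28*k*t + t^4 - 9*t^3 + 14*t^2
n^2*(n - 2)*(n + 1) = n^4 - n^3 - 2*n^2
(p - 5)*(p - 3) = p^2 - 8*p + 15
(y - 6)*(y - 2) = y^2 - 8*y + 12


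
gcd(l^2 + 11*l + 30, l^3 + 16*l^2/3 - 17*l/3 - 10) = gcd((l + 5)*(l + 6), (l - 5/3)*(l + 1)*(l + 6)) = l + 6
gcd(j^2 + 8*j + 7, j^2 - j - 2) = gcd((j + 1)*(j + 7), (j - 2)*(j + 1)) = j + 1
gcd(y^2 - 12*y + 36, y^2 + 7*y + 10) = 1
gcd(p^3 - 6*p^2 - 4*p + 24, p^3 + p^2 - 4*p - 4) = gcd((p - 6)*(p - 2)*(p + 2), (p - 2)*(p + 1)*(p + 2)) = p^2 - 4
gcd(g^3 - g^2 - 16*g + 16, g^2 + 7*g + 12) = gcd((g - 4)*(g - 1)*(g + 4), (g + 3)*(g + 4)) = g + 4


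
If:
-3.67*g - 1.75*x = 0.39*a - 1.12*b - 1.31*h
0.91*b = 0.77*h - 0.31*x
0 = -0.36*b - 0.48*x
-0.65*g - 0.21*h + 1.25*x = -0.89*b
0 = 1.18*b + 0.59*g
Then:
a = 0.00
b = 0.00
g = 0.00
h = 0.00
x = 0.00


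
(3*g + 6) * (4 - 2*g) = 24 - 6*g^2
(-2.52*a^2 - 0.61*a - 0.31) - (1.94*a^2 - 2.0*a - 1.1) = -4.46*a^2 + 1.39*a + 0.79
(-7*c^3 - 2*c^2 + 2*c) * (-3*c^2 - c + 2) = 21*c^5 + 13*c^4 - 18*c^3 - 6*c^2 + 4*c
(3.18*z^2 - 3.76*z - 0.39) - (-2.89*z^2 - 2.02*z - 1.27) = 6.07*z^2 - 1.74*z + 0.88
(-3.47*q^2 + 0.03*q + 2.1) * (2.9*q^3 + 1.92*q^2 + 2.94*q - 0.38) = -10.063*q^5 - 6.5754*q^4 - 4.0542*q^3 + 5.4388*q^2 + 6.1626*q - 0.798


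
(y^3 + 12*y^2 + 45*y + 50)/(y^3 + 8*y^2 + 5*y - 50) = (y + 2)/(y - 2)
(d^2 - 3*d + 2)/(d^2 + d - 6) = (d - 1)/(d + 3)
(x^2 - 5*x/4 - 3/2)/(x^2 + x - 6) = (x + 3/4)/(x + 3)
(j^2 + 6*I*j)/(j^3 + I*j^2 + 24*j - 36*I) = j/(j^2 - 5*I*j - 6)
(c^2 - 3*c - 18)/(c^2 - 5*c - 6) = (c + 3)/(c + 1)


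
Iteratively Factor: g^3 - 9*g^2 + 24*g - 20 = (g - 2)*(g^2 - 7*g + 10) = (g - 5)*(g - 2)*(g - 2)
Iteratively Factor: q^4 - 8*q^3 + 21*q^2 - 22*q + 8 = (q - 4)*(q^3 - 4*q^2 + 5*q - 2) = (q - 4)*(q - 1)*(q^2 - 3*q + 2) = (q - 4)*(q - 1)^2*(q - 2)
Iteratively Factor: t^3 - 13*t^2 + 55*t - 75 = (t - 3)*(t^2 - 10*t + 25) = (t - 5)*(t - 3)*(t - 5)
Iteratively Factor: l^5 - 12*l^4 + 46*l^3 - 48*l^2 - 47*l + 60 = (l + 1)*(l^4 - 13*l^3 + 59*l^2 - 107*l + 60) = (l - 3)*(l + 1)*(l^3 - 10*l^2 + 29*l - 20) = (l - 3)*(l - 1)*(l + 1)*(l^2 - 9*l + 20) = (l - 5)*(l - 3)*(l - 1)*(l + 1)*(l - 4)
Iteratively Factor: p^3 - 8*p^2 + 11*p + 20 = (p + 1)*(p^2 - 9*p + 20) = (p - 5)*(p + 1)*(p - 4)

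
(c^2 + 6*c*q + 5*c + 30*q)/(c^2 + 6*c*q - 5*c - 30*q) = (c + 5)/(c - 5)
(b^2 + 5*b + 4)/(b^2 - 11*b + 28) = (b^2 + 5*b + 4)/(b^2 - 11*b + 28)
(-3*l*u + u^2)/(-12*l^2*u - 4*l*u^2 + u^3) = (3*l - u)/(12*l^2 + 4*l*u - u^2)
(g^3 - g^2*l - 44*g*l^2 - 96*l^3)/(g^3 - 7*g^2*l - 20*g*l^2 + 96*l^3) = (g + 3*l)/(g - 3*l)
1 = 1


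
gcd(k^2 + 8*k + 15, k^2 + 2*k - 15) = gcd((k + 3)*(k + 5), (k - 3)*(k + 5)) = k + 5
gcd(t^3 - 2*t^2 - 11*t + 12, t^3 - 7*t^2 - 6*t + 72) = t^2 - t - 12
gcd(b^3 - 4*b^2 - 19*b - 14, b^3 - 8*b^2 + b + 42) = b^2 - 5*b - 14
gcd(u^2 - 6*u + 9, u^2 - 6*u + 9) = u^2 - 6*u + 9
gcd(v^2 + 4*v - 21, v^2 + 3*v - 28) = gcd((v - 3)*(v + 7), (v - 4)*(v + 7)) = v + 7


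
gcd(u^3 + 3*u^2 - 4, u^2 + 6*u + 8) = u + 2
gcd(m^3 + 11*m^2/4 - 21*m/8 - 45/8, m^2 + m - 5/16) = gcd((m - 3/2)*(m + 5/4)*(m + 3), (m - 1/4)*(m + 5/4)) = m + 5/4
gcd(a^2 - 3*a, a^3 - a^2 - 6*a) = a^2 - 3*a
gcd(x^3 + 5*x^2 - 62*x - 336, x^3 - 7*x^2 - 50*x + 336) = x^2 - x - 56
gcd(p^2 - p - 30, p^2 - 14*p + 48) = p - 6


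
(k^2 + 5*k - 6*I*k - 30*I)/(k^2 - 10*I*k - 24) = (k + 5)/(k - 4*I)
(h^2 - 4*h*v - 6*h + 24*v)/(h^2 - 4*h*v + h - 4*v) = (h - 6)/(h + 1)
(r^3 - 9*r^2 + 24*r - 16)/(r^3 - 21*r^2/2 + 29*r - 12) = 2*(r^2 - 5*r + 4)/(2*r^2 - 13*r + 6)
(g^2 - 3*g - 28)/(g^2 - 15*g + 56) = (g + 4)/(g - 8)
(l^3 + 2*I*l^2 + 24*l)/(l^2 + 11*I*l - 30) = l*(l - 4*I)/(l + 5*I)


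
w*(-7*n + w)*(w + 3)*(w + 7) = -7*n*w^3 - 70*n*w^2 - 147*n*w + w^4 + 10*w^3 + 21*w^2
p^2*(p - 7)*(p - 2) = p^4 - 9*p^3 + 14*p^2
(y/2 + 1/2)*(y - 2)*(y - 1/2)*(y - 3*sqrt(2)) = y^4/2 - 3*sqrt(2)*y^3/2 - 3*y^3/4 - 3*y^2/4 + 9*sqrt(2)*y^2/4 + y/2 + 9*sqrt(2)*y/4 - 3*sqrt(2)/2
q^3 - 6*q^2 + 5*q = q*(q - 5)*(q - 1)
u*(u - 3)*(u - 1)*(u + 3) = u^4 - u^3 - 9*u^2 + 9*u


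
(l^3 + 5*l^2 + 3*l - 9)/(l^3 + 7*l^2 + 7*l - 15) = (l + 3)/(l + 5)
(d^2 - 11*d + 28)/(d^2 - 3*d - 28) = (d - 4)/(d + 4)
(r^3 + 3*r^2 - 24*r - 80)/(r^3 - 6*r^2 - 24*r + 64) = (r^2 - r - 20)/(r^2 - 10*r + 16)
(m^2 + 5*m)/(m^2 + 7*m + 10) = m/(m + 2)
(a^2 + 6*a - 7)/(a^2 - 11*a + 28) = (a^2 + 6*a - 7)/(a^2 - 11*a + 28)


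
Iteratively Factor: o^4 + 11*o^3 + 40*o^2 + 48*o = (o + 4)*(o^3 + 7*o^2 + 12*o) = (o + 3)*(o + 4)*(o^2 + 4*o) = (o + 3)*(o + 4)^2*(o)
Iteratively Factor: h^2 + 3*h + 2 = (h + 2)*(h + 1)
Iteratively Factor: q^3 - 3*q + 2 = (q - 1)*(q^2 + q - 2) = (q - 1)*(q + 2)*(q - 1)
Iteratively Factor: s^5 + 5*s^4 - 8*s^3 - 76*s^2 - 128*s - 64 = (s + 1)*(s^4 + 4*s^3 - 12*s^2 - 64*s - 64) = (s + 1)*(s + 2)*(s^3 + 2*s^2 - 16*s - 32) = (s + 1)*(s + 2)*(s + 4)*(s^2 - 2*s - 8) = (s + 1)*(s + 2)^2*(s + 4)*(s - 4)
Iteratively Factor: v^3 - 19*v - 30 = (v - 5)*(v^2 + 5*v + 6) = (v - 5)*(v + 3)*(v + 2)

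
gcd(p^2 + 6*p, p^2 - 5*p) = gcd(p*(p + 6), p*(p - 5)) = p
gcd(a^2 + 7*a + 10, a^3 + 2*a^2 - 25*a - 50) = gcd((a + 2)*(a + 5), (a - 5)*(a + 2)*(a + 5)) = a^2 + 7*a + 10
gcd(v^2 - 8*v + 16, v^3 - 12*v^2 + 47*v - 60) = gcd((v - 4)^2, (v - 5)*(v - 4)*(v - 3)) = v - 4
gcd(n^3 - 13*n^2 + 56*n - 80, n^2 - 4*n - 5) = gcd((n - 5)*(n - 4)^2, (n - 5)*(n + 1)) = n - 5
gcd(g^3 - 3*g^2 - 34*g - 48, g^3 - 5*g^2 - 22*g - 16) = g^2 - 6*g - 16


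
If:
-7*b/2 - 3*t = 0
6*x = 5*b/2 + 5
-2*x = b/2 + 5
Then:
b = -5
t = 35/6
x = -5/4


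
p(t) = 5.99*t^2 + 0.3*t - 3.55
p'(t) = 11.98*t + 0.3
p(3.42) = 67.54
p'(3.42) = 41.27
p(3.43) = 67.95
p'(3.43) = 41.39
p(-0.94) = 1.46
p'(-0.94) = -10.96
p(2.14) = 24.52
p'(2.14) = 25.94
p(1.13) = 4.44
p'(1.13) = 13.84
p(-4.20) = 100.85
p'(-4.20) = -50.02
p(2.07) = 22.74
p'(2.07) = 25.10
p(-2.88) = 45.27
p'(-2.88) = -34.20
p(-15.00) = 1339.70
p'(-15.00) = -179.40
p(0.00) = -3.55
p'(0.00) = 0.30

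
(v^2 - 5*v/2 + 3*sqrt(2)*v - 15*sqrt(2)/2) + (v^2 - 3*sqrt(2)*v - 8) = 2*v^2 - 5*v/2 - 15*sqrt(2)/2 - 8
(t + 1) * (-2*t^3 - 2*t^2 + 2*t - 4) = -2*t^4 - 4*t^3 - 2*t - 4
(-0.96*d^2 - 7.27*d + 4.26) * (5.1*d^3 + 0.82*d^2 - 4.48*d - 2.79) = -4.896*d^5 - 37.8642*d^4 + 20.0654*d^3 + 38.7412*d^2 + 1.1985*d - 11.8854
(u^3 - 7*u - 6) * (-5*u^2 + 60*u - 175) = -5*u^5 + 60*u^4 - 140*u^3 - 390*u^2 + 865*u + 1050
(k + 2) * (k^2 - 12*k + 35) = k^3 - 10*k^2 + 11*k + 70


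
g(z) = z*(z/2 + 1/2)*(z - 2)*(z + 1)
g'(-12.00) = -3421.00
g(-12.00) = 10164.00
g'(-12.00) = -3421.00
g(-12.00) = 10164.00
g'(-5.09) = -249.47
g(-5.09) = 301.84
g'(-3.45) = -72.78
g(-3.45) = 56.43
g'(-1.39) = -2.20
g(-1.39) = 0.36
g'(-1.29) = -1.42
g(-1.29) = 0.18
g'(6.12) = 439.08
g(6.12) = 639.11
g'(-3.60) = -83.51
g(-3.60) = 68.14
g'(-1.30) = -1.49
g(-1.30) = 0.19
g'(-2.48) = -24.07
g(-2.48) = 12.17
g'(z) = z*(z/2 + 1/2)*(z - 2) + z*(z/2 + 1/2)*(z + 1) + z*(z - 2)*(z + 1)/2 + (z/2 + 1/2)*(z - 2)*(z + 1)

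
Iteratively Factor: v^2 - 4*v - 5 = (v + 1)*(v - 5)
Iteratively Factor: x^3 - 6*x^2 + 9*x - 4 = (x - 4)*(x^2 - 2*x + 1) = (x - 4)*(x - 1)*(x - 1)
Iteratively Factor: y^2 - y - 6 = (y + 2)*(y - 3)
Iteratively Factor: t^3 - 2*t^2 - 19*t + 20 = (t - 1)*(t^2 - t - 20) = (t - 5)*(t - 1)*(t + 4)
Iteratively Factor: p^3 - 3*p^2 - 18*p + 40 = (p - 2)*(p^2 - p - 20) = (p - 2)*(p + 4)*(p - 5)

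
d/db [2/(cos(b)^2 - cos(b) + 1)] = 2*(2*cos(b) - 1)*sin(b)/(sin(b)^2 + cos(b) - 2)^2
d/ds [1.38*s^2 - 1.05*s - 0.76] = 2.76*s - 1.05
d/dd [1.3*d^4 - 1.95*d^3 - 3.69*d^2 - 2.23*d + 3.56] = 5.2*d^3 - 5.85*d^2 - 7.38*d - 2.23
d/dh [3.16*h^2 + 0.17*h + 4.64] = 6.32*h + 0.17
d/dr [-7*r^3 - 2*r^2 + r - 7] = -21*r^2 - 4*r + 1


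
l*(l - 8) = l^2 - 8*l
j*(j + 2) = j^2 + 2*j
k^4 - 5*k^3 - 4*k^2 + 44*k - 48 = (k - 4)*(k - 2)^2*(k + 3)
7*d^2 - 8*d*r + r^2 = (-7*d + r)*(-d + r)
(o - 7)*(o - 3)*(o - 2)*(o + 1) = o^4 - 11*o^3 + 29*o^2 - o - 42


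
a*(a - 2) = a^2 - 2*a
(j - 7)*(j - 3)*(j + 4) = j^3 - 6*j^2 - 19*j + 84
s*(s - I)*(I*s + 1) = I*s^3 + 2*s^2 - I*s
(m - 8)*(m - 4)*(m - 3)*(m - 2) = m^4 - 17*m^3 + 98*m^2 - 232*m + 192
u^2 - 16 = (u - 4)*(u + 4)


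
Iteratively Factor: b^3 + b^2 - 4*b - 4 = (b - 2)*(b^2 + 3*b + 2) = (b - 2)*(b + 2)*(b + 1)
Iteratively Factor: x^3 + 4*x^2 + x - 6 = (x - 1)*(x^2 + 5*x + 6) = (x - 1)*(x + 2)*(x + 3)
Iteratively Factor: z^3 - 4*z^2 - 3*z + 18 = (z - 3)*(z^2 - z - 6) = (z - 3)*(z + 2)*(z - 3)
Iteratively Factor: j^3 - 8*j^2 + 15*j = (j - 5)*(j^2 - 3*j) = j*(j - 5)*(j - 3)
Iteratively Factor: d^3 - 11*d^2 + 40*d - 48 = (d - 3)*(d^2 - 8*d + 16) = (d - 4)*(d - 3)*(d - 4)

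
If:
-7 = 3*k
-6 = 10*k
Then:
No Solution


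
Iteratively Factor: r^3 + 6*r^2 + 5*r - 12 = (r + 3)*(r^2 + 3*r - 4) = (r - 1)*(r + 3)*(r + 4)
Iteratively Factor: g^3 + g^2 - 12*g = (g + 4)*(g^2 - 3*g) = g*(g + 4)*(g - 3)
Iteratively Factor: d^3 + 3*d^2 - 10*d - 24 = (d + 2)*(d^2 + d - 12) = (d - 3)*(d + 2)*(d + 4)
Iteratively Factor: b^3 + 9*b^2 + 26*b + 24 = (b + 4)*(b^2 + 5*b + 6) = (b + 2)*(b + 4)*(b + 3)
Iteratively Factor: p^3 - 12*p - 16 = (p - 4)*(p^2 + 4*p + 4) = (p - 4)*(p + 2)*(p + 2)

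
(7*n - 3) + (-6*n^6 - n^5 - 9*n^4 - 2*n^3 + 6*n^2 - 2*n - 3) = -6*n^6 - n^5 - 9*n^4 - 2*n^3 + 6*n^2 + 5*n - 6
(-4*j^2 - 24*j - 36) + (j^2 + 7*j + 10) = -3*j^2 - 17*j - 26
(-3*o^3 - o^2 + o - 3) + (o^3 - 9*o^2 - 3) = -2*o^3 - 10*o^2 + o - 6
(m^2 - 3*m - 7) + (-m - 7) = m^2 - 4*m - 14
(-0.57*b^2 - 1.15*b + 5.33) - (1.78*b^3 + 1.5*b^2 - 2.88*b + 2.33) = -1.78*b^3 - 2.07*b^2 + 1.73*b + 3.0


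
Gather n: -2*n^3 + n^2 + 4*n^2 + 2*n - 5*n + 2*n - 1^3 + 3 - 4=-2*n^3 + 5*n^2 - n - 2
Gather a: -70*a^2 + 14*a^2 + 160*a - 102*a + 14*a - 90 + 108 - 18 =-56*a^2 + 72*a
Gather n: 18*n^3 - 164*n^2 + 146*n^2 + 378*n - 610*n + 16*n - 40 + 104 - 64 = 18*n^3 - 18*n^2 - 216*n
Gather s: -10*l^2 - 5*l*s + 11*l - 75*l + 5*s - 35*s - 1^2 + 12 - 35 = -10*l^2 - 64*l + s*(-5*l - 30) - 24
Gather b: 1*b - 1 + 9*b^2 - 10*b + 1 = 9*b^2 - 9*b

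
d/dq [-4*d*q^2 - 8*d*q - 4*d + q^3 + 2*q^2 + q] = -8*d*q - 8*d + 3*q^2 + 4*q + 1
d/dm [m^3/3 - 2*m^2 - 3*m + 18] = m^2 - 4*m - 3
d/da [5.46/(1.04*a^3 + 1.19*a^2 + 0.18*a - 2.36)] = (-17.0352*a^2 - 12.9948*a - 0.9828)/(1.04*a^3 + 1.19*a^2 + 0.18*a - 2.36)^2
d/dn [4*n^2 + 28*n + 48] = 8*n + 28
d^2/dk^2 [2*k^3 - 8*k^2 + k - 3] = 12*k - 16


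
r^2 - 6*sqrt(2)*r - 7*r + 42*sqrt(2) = (r - 7)*(r - 6*sqrt(2))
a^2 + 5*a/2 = a*(a + 5/2)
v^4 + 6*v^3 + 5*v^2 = v^2*(v + 1)*(v + 5)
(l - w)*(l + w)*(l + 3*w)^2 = l^4 + 6*l^3*w + 8*l^2*w^2 - 6*l*w^3 - 9*w^4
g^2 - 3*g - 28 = (g - 7)*(g + 4)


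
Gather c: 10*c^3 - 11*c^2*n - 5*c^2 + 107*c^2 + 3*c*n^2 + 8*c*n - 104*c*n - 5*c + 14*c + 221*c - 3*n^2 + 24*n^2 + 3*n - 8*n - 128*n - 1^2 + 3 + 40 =10*c^3 + c^2*(102 - 11*n) + c*(3*n^2 - 96*n + 230) + 21*n^2 - 133*n + 42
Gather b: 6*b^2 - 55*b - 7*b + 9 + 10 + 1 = 6*b^2 - 62*b + 20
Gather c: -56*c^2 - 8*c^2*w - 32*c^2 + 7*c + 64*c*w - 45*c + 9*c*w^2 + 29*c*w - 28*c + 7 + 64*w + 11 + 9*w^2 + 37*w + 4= c^2*(-8*w - 88) + c*(9*w^2 + 93*w - 66) + 9*w^2 + 101*w + 22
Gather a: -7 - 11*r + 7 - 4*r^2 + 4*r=-4*r^2 - 7*r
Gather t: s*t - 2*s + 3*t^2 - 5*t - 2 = -2*s + 3*t^2 + t*(s - 5) - 2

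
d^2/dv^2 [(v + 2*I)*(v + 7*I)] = 2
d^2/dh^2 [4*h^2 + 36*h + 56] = 8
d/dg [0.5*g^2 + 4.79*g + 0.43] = 1.0*g + 4.79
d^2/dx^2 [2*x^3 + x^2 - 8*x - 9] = 12*x + 2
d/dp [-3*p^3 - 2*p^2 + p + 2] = -9*p^2 - 4*p + 1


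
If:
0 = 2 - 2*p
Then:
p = 1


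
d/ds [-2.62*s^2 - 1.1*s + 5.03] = -5.24*s - 1.1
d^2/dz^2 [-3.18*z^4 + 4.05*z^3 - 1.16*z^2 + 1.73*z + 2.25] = -38.16*z^2 + 24.3*z - 2.32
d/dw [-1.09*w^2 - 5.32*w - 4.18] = -2.18*w - 5.32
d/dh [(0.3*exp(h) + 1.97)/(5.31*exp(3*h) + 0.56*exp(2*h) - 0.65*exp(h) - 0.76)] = (-3.186*exp(3*h) - 31.5501*exp(2*h) - 2.2064*exp(h) + 1.0525)*exp(h)/(28.1961*exp(6*h) + 5.9472*exp(5*h) - 6.5894*exp(4*h) - 8.7992*exp(3*h) - 0.4287*exp(2*h) + 0.988*exp(h) + 0.5776)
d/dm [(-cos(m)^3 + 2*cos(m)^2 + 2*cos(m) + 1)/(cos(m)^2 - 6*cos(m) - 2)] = (cos(m)^4 - 12*cos(m)^3 + 8*cos(m)^2 + 10*cos(m) - 2)*sin(m)/(sin(m)^2 + 6*cos(m) + 1)^2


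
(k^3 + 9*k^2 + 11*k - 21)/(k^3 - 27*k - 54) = (k^2 + 6*k - 7)/(k^2 - 3*k - 18)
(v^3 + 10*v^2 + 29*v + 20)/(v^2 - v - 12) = (v^3 + 10*v^2 + 29*v + 20)/(v^2 - v - 12)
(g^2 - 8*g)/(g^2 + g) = (g - 8)/(g + 1)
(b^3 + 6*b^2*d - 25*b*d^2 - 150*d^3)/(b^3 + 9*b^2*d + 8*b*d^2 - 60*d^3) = (b - 5*d)/(b - 2*d)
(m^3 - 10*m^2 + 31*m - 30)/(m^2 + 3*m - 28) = (m^3 - 10*m^2 + 31*m - 30)/(m^2 + 3*m - 28)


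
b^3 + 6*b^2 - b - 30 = (b - 2)*(b + 3)*(b + 5)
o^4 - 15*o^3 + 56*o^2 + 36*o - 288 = (o - 8)*(o - 6)*(o - 3)*(o + 2)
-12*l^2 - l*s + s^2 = (-4*l + s)*(3*l + s)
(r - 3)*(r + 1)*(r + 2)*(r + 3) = r^4 + 3*r^3 - 7*r^2 - 27*r - 18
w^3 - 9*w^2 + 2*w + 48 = (w - 8)*(w - 3)*(w + 2)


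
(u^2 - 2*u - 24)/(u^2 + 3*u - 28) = (u^2 - 2*u - 24)/(u^2 + 3*u - 28)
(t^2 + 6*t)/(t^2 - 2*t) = (t + 6)/(t - 2)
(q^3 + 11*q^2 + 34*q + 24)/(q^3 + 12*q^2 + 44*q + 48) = (q + 1)/(q + 2)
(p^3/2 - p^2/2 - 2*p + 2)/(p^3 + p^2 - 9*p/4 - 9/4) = 2*(p^3 - p^2 - 4*p + 4)/(4*p^3 + 4*p^2 - 9*p - 9)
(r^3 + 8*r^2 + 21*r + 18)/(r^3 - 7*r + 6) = (r^2 + 5*r + 6)/(r^2 - 3*r + 2)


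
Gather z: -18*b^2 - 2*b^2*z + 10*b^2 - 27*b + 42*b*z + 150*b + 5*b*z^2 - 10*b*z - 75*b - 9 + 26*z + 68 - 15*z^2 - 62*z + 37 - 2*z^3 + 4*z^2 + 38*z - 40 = -8*b^2 + 48*b - 2*z^3 + z^2*(5*b - 11) + z*(-2*b^2 + 32*b + 2) + 56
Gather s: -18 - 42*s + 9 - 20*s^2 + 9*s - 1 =-20*s^2 - 33*s - 10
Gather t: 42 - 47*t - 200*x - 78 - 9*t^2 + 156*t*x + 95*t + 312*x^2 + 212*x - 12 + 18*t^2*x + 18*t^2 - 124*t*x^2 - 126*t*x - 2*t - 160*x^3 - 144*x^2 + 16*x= t^2*(18*x + 9) + t*(-124*x^2 + 30*x + 46) - 160*x^3 + 168*x^2 + 28*x - 48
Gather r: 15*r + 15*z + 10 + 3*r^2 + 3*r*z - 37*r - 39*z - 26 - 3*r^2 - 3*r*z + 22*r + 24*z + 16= 0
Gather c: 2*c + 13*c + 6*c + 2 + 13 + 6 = 21*c + 21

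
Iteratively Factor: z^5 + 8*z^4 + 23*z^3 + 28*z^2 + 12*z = (z + 2)*(z^4 + 6*z^3 + 11*z^2 + 6*z) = (z + 2)*(z + 3)*(z^3 + 3*z^2 + 2*z) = (z + 1)*(z + 2)*(z + 3)*(z^2 + 2*z) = z*(z + 1)*(z + 2)*(z + 3)*(z + 2)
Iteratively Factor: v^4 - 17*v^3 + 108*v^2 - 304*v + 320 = (v - 4)*(v^3 - 13*v^2 + 56*v - 80) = (v - 5)*(v - 4)*(v^2 - 8*v + 16) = (v - 5)*(v - 4)^2*(v - 4)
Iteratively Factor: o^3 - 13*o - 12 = (o - 4)*(o^2 + 4*o + 3) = (o - 4)*(o + 3)*(o + 1)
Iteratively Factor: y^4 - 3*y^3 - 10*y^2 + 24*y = (y - 2)*(y^3 - y^2 - 12*y) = (y - 4)*(y - 2)*(y^2 + 3*y) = (y - 4)*(y - 2)*(y + 3)*(y)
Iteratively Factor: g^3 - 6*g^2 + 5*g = (g - 5)*(g^2 - g) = (g - 5)*(g - 1)*(g)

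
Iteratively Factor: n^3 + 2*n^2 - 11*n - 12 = (n + 4)*(n^2 - 2*n - 3) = (n - 3)*(n + 4)*(n + 1)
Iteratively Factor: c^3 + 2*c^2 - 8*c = (c)*(c^2 + 2*c - 8) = c*(c + 4)*(c - 2)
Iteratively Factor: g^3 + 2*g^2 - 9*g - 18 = (g - 3)*(g^2 + 5*g + 6) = (g - 3)*(g + 2)*(g + 3)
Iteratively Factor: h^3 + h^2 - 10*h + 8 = (h + 4)*(h^2 - 3*h + 2) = (h - 2)*(h + 4)*(h - 1)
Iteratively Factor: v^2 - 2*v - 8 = (v + 2)*(v - 4)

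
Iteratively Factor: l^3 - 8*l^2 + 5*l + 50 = (l - 5)*(l^2 - 3*l - 10) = (l - 5)*(l + 2)*(l - 5)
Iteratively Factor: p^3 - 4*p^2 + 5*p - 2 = (p - 1)*(p^2 - 3*p + 2) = (p - 2)*(p - 1)*(p - 1)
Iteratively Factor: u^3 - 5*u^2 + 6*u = (u - 3)*(u^2 - 2*u) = (u - 3)*(u - 2)*(u)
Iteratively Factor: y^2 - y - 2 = (y - 2)*(y + 1)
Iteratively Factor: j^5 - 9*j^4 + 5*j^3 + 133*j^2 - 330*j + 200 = (j - 2)*(j^4 - 7*j^3 - 9*j^2 + 115*j - 100) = (j - 2)*(j + 4)*(j^3 - 11*j^2 + 35*j - 25) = (j - 5)*(j - 2)*(j + 4)*(j^2 - 6*j + 5) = (j - 5)*(j - 2)*(j - 1)*(j + 4)*(j - 5)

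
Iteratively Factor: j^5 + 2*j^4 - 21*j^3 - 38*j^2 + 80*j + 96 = (j + 4)*(j^4 - 2*j^3 - 13*j^2 + 14*j + 24) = (j - 4)*(j + 4)*(j^3 + 2*j^2 - 5*j - 6) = (j - 4)*(j + 1)*(j + 4)*(j^2 + j - 6) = (j - 4)*(j - 2)*(j + 1)*(j + 4)*(j + 3)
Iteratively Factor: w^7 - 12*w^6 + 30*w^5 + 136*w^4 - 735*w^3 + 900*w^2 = (w - 3)*(w^6 - 9*w^5 + 3*w^4 + 145*w^3 - 300*w^2) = w*(w - 3)*(w^5 - 9*w^4 + 3*w^3 + 145*w^2 - 300*w) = w^2*(w - 3)*(w^4 - 9*w^3 + 3*w^2 + 145*w - 300) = w^2*(w - 3)^2*(w^3 - 6*w^2 - 15*w + 100) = w^2*(w - 5)*(w - 3)^2*(w^2 - w - 20) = w^2*(w - 5)^2*(w - 3)^2*(w + 4)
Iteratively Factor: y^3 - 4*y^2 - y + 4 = (y + 1)*(y^2 - 5*y + 4) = (y - 1)*(y + 1)*(y - 4)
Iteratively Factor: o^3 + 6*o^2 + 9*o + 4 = (o + 4)*(o^2 + 2*o + 1) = (o + 1)*(o + 4)*(o + 1)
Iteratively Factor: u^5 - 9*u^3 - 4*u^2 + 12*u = (u + 2)*(u^4 - 2*u^3 - 5*u^2 + 6*u) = (u + 2)^2*(u^3 - 4*u^2 + 3*u) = (u - 3)*(u + 2)^2*(u^2 - u) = (u - 3)*(u - 1)*(u + 2)^2*(u)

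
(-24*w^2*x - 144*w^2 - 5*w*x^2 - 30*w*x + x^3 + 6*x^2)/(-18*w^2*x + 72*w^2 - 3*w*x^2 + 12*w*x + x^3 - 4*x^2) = (-8*w*x - 48*w + x^2 + 6*x)/(-6*w*x + 24*w + x^2 - 4*x)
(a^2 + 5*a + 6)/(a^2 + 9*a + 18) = (a + 2)/(a + 6)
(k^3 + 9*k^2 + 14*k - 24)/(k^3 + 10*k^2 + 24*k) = (k - 1)/k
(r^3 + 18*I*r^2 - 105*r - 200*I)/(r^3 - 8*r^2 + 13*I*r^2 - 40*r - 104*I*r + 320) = (r + 5*I)/(r - 8)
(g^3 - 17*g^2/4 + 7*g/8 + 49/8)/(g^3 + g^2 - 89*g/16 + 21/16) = 2*(2*g^2 - 5*g - 7)/(4*g^2 + 11*g - 3)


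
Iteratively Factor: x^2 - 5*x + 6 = (x - 2)*(x - 3)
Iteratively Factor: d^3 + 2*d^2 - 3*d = (d + 3)*(d^2 - d) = (d - 1)*(d + 3)*(d)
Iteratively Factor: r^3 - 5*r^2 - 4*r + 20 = (r + 2)*(r^2 - 7*r + 10) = (r - 2)*(r + 2)*(r - 5)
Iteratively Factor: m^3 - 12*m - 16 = (m + 2)*(m^2 - 2*m - 8) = (m - 4)*(m + 2)*(m + 2)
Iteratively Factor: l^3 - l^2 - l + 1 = (l - 1)*(l^2 - 1) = (l - 1)^2*(l + 1)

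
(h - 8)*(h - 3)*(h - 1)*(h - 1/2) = h^4 - 25*h^3/2 + 41*h^2 - 83*h/2 + 12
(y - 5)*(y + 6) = y^2 + y - 30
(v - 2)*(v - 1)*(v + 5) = v^3 + 2*v^2 - 13*v + 10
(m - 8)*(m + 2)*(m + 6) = m^3 - 52*m - 96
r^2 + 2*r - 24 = (r - 4)*(r + 6)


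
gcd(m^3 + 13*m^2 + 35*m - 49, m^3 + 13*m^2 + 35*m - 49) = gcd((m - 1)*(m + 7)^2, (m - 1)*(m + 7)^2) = m^3 + 13*m^2 + 35*m - 49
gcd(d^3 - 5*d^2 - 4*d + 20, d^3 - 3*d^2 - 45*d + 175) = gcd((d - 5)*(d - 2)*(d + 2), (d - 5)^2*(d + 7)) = d - 5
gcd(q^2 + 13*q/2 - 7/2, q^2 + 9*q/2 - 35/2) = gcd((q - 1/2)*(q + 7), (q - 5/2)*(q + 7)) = q + 7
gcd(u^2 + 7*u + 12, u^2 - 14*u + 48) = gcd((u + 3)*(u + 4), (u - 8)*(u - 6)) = 1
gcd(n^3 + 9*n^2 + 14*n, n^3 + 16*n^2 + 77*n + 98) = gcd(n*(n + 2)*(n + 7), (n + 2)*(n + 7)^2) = n^2 + 9*n + 14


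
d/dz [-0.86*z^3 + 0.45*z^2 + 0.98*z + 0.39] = -2.58*z^2 + 0.9*z + 0.98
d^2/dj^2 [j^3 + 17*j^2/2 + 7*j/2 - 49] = 6*j + 17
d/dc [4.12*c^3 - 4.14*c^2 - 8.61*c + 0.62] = 12.36*c^2 - 8.28*c - 8.61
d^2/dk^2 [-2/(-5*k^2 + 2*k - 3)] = 4*(-25*k^2 + 10*k + 4*(5*k - 1)^2 - 15)/(5*k^2 - 2*k + 3)^3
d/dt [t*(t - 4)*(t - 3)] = 3*t^2 - 14*t + 12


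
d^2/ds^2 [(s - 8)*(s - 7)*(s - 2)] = 6*s - 34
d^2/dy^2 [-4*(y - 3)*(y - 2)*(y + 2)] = 24 - 24*y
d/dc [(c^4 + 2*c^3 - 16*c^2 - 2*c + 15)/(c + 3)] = (3*c^4 + 16*c^3 + 2*c^2 - 96*c - 21)/(c^2 + 6*c + 9)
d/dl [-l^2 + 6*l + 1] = 6 - 2*l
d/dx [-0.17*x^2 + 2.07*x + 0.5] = 2.07 - 0.34*x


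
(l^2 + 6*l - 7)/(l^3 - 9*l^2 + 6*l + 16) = (l^2 + 6*l - 7)/(l^3 - 9*l^2 + 6*l + 16)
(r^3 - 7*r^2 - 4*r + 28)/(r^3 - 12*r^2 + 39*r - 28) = (r^2 - 4)/(r^2 - 5*r + 4)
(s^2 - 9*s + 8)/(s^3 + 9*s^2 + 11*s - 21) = (s - 8)/(s^2 + 10*s + 21)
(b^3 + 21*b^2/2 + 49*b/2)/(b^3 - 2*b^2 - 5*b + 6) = b*(2*b^2 + 21*b + 49)/(2*(b^3 - 2*b^2 - 5*b + 6))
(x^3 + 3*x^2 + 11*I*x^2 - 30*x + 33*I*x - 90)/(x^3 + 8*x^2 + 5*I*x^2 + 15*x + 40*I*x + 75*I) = (x + 6*I)/(x + 5)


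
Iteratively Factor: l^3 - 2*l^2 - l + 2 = (l - 1)*(l^2 - l - 2) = (l - 2)*(l - 1)*(l + 1)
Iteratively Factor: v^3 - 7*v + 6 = (v + 3)*(v^2 - 3*v + 2) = (v - 2)*(v + 3)*(v - 1)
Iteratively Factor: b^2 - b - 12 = (b + 3)*(b - 4)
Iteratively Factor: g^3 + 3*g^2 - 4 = (g + 2)*(g^2 + g - 2) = (g + 2)^2*(g - 1)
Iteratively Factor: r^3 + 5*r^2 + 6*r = (r + 3)*(r^2 + 2*r) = (r + 2)*(r + 3)*(r)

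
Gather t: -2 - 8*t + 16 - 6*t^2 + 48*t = -6*t^2 + 40*t + 14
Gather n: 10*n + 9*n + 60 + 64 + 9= 19*n + 133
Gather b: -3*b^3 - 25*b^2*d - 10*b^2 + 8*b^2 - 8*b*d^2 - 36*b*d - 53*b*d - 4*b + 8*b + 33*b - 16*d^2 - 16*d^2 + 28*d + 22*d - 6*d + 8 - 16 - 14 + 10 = -3*b^3 + b^2*(-25*d - 2) + b*(-8*d^2 - 89*d + 37) - 32*d^2 + 44*d - 12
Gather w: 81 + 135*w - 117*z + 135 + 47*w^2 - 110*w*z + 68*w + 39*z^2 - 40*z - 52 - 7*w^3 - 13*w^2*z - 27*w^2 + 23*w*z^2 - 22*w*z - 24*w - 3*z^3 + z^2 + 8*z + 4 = -7*w^3 + w^2*(20 - 13*z) + w*(23*z^2 - 132*z + 179) - 3*z^3 + 40*z^2 - 149*z + 168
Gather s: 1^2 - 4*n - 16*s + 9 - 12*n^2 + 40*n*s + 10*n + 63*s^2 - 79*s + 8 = -12*n^2 + 6*n + 63*s^2 + s*(40*n - 95) + 18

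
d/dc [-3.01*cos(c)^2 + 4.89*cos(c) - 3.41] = (6.02*cos(c) - 4.89)*sin(c)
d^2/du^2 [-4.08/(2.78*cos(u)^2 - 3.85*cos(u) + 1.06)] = (126.127488*(1 - cos(u)^2)^2 - 131.00472*cos(u)^3 + 75.447768*cos(u)^2 + 278.65992*cos(u) - 223.0332)/(2.78*cos(u)^2 - 3.85*cos(u) + 1.06)^3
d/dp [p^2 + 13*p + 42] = 2*p + 13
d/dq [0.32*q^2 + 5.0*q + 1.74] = 0.64*q + 5.0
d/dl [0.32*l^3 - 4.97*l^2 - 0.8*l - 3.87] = 0.96*l^2 - 9.94*l - 0.8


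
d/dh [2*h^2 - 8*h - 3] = 4*h - 8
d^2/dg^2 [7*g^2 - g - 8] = 14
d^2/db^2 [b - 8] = 0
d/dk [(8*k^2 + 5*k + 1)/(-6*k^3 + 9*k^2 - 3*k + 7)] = (48*k^4 + 60*k^3 - 51*k^2 + 94*k + 38)/(36*k^6 - 108*k^5 + 117*k^4 - 138*k^3 + 135*k^2 - 42*k + 49)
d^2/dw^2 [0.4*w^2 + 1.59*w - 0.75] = 0.800000000000000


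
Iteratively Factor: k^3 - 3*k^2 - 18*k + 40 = (k - 2)*(k^2 - k - 20) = (k - 5)*(k - 2)*(k + 4)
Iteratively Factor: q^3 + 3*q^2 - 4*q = (q - 1)*(q^2 + 4*q) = q*(q - 1)*(q + 4)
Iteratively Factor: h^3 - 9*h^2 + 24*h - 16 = (h - 4)*(h^2 - 5*h + 4) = (h - 4)^2*(h - 1)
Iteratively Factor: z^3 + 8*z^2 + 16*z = (z + 4)*(z^2 + 4*z) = (z + 4)^2*(z)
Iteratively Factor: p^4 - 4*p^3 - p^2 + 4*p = (p - 1)*(p^3 - 3*p^2 - 4*p) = (p - 1)*(p + 1)*(p^2 - 4*p) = p*(p - 1)*(p + 1)*(p - 4)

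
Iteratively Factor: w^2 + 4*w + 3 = (w + 1)*(w + 3)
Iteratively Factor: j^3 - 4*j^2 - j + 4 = (j - 1)*(j^2 - 3*j - 4) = (j - 4)*(j - 1)*(j + 1)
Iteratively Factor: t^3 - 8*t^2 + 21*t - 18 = (t - 2)*(t^2 - 6*t + 9) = (t - 3)*(t - 2)*(t - 3)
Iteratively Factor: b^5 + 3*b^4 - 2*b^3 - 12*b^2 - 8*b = (b + 1)*(b^4 + 2*b^3 - 4*b^2 - 8*b) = b*(b + 1)*(b^3 + 2*b^2 - 4*b - 8) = b*(b + 1)*(b + 2)*(b^2 - 4) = b*(b - 2)*(b + 1)*(b + 2)*(b + 2)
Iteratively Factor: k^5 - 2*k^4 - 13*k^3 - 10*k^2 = (k - 5)*(k^4 + 3*k^3 + 2*k^2) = k*(k - 5)*(k^3 + 3*k^2 + 2*k) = k^2*(k - 5)*(k^2 + 3*k + 2) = k^2*(k - 5)*(k + 1)*(k + 2)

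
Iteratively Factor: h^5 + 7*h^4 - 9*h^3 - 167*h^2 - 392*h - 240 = (h + 3)*(h^4 + 4*h^3 - 21*h^2 - 104*h - 80) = (h - 5)*(h + 3)*(h^3 + 9*h^2 + 24*h + 16) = (h - 5)*(h + 3)*(h + 4)*(h^2 + 5*h + 4) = (h - 5)*(h + 1)*(h + 3)*(h + 4)*(h + 4)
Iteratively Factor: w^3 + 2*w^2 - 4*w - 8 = (w + 2)*(w^2 - 4) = (w - 2)*(w + 2)*(w + 2)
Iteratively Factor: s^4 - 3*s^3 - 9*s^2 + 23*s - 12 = (s - 1)*(s^3 - 2*s^2 - 11*s + 12) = (s - 4)*(s - 1)*(s^2 + 2*s - 3) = (s - 4)*(s - 1)*(s + 3)*(s - 1)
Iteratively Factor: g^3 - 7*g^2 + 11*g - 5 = (g - 5)*(g^2 - 2*g + 1) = (g - 5)*(g - 1)*(g - 1)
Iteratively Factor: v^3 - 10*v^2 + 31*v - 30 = (v - 3)*(v^2 - 7*v + 10) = (v - 3)*(v - 2)*(v - 5)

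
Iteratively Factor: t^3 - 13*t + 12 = (t - 3)*(t^2 + 3*t - 4) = (t - 3)*(t + 4)*(t - 1)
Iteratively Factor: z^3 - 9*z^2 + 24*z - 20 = (z - 2)*(z^2 - 7*z + 10) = (z - 5)*(z - 2)*(z - 2)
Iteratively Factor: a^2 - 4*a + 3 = (a - 3)*(a - 1)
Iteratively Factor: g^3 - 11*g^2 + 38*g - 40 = (g - 5)*(g^2 - 6*g + 8) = (g - 5)*(g - 4)*(g - 2)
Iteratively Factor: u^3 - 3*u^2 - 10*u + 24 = (u - 2)*(u^2 - u - 12) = (u - 4)*(u - 2)*(u + 3)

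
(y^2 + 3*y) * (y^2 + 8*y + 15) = y^4 + 11*y^3 + 39*y^2 + 45*y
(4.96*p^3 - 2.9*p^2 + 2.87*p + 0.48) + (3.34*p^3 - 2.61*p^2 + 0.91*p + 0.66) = 8.3*p^3 - 5.51*p^2 + 3.78*p + 1.14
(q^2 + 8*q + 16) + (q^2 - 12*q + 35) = 2*q^2 - 4*q + 51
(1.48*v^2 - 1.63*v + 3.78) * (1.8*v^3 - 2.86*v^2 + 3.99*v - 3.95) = 2.664*v^5 - 7.1668*v^4 + 17.371*v^3 - 23.1605*v^2 + 21.5207*v - 14.931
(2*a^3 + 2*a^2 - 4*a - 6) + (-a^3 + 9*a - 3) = a^3 + 2*a^2 + 5*a - 9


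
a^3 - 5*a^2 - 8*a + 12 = (a - 6)*(a - 1)*(a + 2)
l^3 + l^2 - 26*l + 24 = (l - 4)*(l - 1)*(l + 6)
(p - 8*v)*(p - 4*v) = p^2 - 12*p*v + 32*v^2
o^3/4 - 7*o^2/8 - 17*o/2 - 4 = (o/4 + 1)*(o - 8)*(o + 1/2)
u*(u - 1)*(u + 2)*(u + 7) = u^4 + 8*u^3 + 5*u^2 - 14*u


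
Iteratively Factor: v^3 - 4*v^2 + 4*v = (v)*(v^2 - 4*v + 4) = v*(v - 2)*(v - 2)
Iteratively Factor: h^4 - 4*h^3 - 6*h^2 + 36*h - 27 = (h - 3)*(h^3 - h^2 - 9*h + 9) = (h - 3)*(h + 3)*(h^2 - 4*h + 3) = (h - 3)^2*(h + 3)*(h - 1)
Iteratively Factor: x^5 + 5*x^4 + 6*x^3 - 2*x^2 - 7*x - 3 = (x + 1)*(x^4 + 4*x^3 + 2*x^2 - 4*x - 3) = (x - 1)*(x + 1)*(x^3 + 5*x^2 + 7*x + 3) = (x - 1)*(x + 1)^2*(x^2 + 4*x + 3) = (x - 1)*(x + 1)^3*(x + 3)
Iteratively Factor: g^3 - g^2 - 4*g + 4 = (g - 2)*(g^2 + g - 2) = (g - 2)*(g - 1)*(g + 2)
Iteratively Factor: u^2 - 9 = (u + 3)*(u - 3)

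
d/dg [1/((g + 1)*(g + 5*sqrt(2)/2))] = -(8*g + 4 + 10*sqrt(2))/((g + 1)^2*(2*g + 5*sqrt(2))^2)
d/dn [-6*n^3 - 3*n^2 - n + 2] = -18*n^2 - 6*n - 1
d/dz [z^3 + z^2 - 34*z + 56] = 3*z^2 + 2*z - 34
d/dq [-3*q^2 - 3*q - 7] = -6*q - 3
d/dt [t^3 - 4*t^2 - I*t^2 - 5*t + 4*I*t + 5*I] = 3*t^2 - 8*t - 2*I*t - 5 + 4*I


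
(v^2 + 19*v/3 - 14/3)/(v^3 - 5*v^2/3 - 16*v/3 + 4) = (v + 7)/(v^2 - v - 6)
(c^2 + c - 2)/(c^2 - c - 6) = (c - 1)/(c - 3)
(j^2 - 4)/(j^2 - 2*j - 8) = (j - 2)/(j - 4)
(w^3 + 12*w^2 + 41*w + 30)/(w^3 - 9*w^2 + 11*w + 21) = (w^2 + 11*w + 30)/(w^2 - 10*w + 21)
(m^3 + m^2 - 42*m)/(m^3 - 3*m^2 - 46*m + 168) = m/(m - 4)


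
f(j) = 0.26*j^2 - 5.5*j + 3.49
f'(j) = 0.52*j - 5.5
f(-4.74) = 35.40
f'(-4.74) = -7.96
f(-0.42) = 5.85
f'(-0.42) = -5.72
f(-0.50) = 6.30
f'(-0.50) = -5.76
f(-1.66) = 13.34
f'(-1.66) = -6.36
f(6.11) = -20.41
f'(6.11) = -2.32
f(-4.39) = 32.65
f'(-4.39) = -7.78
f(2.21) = -7.40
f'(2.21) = -4.35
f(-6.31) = 48.55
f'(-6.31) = -8.78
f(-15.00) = 144.49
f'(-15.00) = -13.30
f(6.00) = -20.15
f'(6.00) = -2.38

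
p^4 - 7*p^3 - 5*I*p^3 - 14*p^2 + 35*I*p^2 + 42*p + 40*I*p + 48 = (p - 8)*(p + 1)*(p - 3*I)*(p - 2*I)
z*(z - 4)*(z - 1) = z^3 - 5*z^2 + 4*z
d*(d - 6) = d^2 - 6*d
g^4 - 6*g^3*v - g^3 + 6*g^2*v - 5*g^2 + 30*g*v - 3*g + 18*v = (g - 3)*(g + 1)^2*(g - 6*v)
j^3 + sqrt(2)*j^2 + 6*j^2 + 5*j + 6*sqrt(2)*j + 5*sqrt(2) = (j + 1)*(j + 5)*(j + sqrt(2))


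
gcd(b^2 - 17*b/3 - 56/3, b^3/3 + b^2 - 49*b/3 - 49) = 1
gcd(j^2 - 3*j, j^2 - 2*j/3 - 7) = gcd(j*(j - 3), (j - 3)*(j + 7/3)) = j - 3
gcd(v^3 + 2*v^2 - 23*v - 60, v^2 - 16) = v + 4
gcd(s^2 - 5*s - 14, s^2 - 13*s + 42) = s - 7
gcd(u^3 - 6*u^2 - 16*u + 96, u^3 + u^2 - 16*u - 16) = u^2 - 16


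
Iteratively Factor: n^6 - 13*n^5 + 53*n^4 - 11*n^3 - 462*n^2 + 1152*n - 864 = (n - 2)*(n^5 - 11*n^4 + 31*n^3 + 51*n^2 - 360*n + 432) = (n - 4)*(n - 2)*(n^4 - 7*n^3 + 3*n^2 + 63*n - 108) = (n - 4)^2*(n - 2)*(n^3 - 3*n^2 - 9*n + 27) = (n - 4)^2*(n - 3)*(n - 2)*(n^2 - 9) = (n - 4)^2*(n - 3)^2*(n - 2)*(n + 3)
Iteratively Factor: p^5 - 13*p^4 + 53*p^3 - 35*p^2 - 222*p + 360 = (p - 3)*(p^4 - 10*p^3 + 23*p^2 + 34*p - 120) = (p - 5)*(p - 3)*(p^3 - 5*p^2 - 2*p + 24) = (p - 5)*(p - 4)*(p - 3)*(p^2 - p - 6) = (p - 5)*(p - 4)*(p - 3)*(p + 2)*(p - 3)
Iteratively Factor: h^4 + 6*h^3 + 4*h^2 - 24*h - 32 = (h - 2)*(h^3 + 8*h^2 + 20*h + 16) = (h - 2)*(h + 4)*(h^2 + 4*h + 4) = (h - 2)*(h + 2)*(h + 4)*(h + 2)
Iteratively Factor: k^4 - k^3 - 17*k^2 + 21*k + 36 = (k - 3)*(k^3 + 2*k^2 - 11*k - 12) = (k - 3)*(k + 1)*(k^2 + k - 12) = (k - 3)^2*(k + 1)*(k + 4)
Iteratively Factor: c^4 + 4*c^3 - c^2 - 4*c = (c + 1)*(c^3 + 3*c^2 - 4*c) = c*(c + 1)*(c^2 + 3*c - 4) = c*(c + 1)*(c + 4)*(c - 1)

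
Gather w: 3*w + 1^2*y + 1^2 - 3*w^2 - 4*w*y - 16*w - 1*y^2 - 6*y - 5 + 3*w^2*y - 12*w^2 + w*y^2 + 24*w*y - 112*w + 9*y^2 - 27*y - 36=w^2*(3*y - 15) + w*(y^2 + 20*y - 125) + 8*y^2 - 32*y - 40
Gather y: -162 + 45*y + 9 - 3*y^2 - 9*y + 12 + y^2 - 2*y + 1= -2*y^2 + 34*y - 140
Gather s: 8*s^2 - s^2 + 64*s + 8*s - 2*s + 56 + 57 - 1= 7*s^2 + 70*s + 112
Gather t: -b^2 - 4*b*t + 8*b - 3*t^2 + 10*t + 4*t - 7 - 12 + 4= -b^2 + 8*b - 3*t^2 + t*(14 - 4*b) - 15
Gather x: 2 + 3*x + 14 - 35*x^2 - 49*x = -35*x^2 - 46*x + 16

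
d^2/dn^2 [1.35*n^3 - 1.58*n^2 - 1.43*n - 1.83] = 8.1*n - 3.16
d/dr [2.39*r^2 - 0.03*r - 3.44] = 4.78*r - 0.03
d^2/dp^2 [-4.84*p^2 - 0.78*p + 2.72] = -9.68000000000000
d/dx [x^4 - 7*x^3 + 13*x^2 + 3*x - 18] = 4*x^3 - 21*x^2 + 26*x + 3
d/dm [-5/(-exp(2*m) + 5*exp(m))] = 5*(5 - 2*exp(m))*exp(-m)/(exp(m) - 5)^2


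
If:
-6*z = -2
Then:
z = 1/3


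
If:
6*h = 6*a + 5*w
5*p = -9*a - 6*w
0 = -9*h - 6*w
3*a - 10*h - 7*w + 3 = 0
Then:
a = -27/29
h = -12/29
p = 27/29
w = 18/29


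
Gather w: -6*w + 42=42 - 6*w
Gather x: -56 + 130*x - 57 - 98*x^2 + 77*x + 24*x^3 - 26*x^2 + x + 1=24*x^3 - 124*x^2 + 208*x - 112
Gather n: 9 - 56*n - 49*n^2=-49*n^2 - 56*n + 9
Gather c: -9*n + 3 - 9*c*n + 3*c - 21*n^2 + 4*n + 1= c*(3 - 9*n) - 21*n^2 - 5*n + 4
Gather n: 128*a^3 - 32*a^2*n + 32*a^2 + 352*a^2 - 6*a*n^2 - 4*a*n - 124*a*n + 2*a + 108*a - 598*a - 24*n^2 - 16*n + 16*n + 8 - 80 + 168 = 128*a^3 + 384*a^2 - 488*a + n^2*(-6*a - 24) + n*(-32*a^2 - 128*a) + 96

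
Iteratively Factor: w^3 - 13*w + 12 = (w + 4)*(w^2 - 4*w + 3) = (w - 1)*(w + 4)*(w - 3)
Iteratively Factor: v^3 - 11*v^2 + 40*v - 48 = (v - 3)*(v^2 - 8*v + 16) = (v - 4)*(v - 3)*(v - 4)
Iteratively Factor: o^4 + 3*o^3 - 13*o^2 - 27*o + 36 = (o + 4)*(o^3 - o^2 - 9*o + 9) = (o - 3)*(o + 4)*(o^2 + 2*o - 3) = (o - 3)*(o + 3)*(o + 4)*(o - 1)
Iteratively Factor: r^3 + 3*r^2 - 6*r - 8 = (r + 4)*(r^2 - r - 2) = (r - 2)*(r + 4)*(r + 1)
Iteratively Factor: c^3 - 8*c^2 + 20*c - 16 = (c - 2)*(c^2 - 6*c + 8) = (c - 2)^2*(c - 4)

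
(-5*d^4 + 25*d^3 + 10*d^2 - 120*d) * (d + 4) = -5*d^5 + 5*d^4 + 110*d^3 - 80*d^2 - 480*d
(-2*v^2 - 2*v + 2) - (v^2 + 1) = -3*v^2 - 2*v + 1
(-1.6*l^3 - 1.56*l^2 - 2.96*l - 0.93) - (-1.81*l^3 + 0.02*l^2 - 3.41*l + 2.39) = 0.21*l^3 - 1.58*l^2 + 0.45*l - 3.32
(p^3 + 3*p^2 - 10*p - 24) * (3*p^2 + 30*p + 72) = 3*p^5 + 39*p^4 + 132*p^3 - 156*p^2 - 1440*p - 1728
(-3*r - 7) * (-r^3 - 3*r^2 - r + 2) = 3*r^4 + 16*r^3 + 24*r^2 + r - 14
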